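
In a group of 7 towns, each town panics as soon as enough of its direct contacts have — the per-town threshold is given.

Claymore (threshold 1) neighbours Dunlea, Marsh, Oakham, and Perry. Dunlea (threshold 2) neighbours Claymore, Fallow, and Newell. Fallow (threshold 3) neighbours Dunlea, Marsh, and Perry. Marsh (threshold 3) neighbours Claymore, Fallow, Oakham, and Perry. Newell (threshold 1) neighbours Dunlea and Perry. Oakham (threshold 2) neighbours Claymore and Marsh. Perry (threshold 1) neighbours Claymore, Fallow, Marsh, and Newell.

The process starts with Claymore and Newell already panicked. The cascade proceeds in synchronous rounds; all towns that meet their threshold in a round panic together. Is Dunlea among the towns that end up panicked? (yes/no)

yes

Round 1 — Claymore, Newell panic (initial).
Round 2 — checking thresholds:
  Dunlea: 2 of 3 neighbours ≥ 2, panics.
  Marsh: 1 of 4 neighbours < 3, not yet.
  Oakham: 1 of 2 neighbours < 2, not yet.
  Perry: 2 of 4 neighbours ≥ 1, panics.
Round 3 — no new panics; cascade stops.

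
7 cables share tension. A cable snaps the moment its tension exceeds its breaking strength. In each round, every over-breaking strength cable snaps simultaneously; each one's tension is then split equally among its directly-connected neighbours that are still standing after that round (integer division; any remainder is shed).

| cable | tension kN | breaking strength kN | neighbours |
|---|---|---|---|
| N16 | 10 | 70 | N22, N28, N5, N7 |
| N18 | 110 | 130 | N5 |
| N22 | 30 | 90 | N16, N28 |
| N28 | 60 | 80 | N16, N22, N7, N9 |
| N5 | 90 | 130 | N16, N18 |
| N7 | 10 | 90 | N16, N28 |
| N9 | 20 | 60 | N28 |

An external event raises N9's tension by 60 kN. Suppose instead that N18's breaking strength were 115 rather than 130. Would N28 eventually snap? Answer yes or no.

yes

With N18's breaking strength at 115:
Round 1 — N9 at 80 > 60. N9 snaps.
  N9 sheds 80 kN to N28: 80 each.
    N28: 60+80 = 140 > 80
Round 2 — N28 snaps.
  N28 sheds 140 kN to N16, N22, N7: 46 each (2 lost).
    N16: 10+46 = 56 ≤ 70
    N22: 30+46 = 76 ≤ 90
    N7: 10+46 = 56 ≤ 90
No further breaks.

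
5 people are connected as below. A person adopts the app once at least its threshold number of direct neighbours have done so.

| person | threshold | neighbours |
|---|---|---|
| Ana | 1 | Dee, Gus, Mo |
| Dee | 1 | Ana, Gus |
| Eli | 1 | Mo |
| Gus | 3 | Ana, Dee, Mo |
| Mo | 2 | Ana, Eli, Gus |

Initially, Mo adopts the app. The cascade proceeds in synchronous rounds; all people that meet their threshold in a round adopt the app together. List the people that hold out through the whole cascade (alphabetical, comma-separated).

none

Round 1 — Mo adopts the app (initial).
Round 2 — checking thresholds:
  Ana: 1 of 3 neighbours ≥ 1, adopts the app.
  Eli: 1 of 1 neighbours ≥ 1, adopts the app.
  Gus: 1 of 3 neighbours < 3, not yet.
Round 3 — checking thresholds:
  Dee: 1 of 2 neighbours ≥ 1, adopts the app.
  Gus: 2 of 3 neighbours < 3, not yet.
Round 4 — checking thresholds:
  Gus: 3 of 3 neighbours ≥ 3, adopts the app.
Round 5 — no new adoptions; cascade stops.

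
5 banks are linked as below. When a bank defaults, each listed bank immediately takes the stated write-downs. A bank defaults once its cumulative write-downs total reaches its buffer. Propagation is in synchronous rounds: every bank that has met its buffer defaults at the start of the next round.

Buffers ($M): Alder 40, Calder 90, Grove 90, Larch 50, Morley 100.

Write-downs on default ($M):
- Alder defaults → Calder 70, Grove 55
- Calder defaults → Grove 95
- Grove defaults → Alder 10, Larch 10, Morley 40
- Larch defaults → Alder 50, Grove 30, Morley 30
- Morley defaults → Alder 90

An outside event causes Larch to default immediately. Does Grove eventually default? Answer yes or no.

no

Round 1 — Larch defaults (initial).
  Alder: +50 → 50 ≥ 40
  Grove: +30 → 30 < 90
  Morley: +30 → 30 < 100
Round 2 — Alder defaults.
  Calder: +70 → 70 < 90
  Grove: +55 → 85 < 90
No further defaults.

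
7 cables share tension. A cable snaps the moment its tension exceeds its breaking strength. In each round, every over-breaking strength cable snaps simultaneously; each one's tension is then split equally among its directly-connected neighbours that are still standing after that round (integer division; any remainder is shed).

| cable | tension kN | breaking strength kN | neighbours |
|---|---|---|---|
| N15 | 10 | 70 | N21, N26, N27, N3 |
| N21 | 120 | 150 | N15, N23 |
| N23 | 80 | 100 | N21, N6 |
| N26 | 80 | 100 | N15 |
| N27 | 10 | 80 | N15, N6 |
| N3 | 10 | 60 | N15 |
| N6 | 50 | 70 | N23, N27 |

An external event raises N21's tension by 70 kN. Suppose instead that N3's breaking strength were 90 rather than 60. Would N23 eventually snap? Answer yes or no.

yes

With N3's breaking strength at 90:
Round 1 — N21 at 190 > 150. N21 snaps.
  N21 sheds 190 kN to N15, N23: 95 each.
    N15: 10+95 = 105 > 70
    N23: 80+95 = 175 > 100
Round 2 — N15, N23 snap.
  N15 sheds 105 kN to N26, N27, N3: 35 each.
    N26: 80+35 = 115 > 100
    N27: 10+35 = 45 ≤ 80
    N3: 10+35 = 45 ≤ 90
  N23 sheds 175 kN to N6: 175 each.
    N6: 50+175 = 225 > 70
Round 3 — N26, N6 snap.
  N26 sheds 115 kN: no online neighbours, lost.
  N6 sheds 225 kN to N27: 225 each.
    N27: 45+225 = 270 > 80
Round 4 — N27 snaps.
  N27 sheds 270 kN: no online neighbours, lost.
No further breaks.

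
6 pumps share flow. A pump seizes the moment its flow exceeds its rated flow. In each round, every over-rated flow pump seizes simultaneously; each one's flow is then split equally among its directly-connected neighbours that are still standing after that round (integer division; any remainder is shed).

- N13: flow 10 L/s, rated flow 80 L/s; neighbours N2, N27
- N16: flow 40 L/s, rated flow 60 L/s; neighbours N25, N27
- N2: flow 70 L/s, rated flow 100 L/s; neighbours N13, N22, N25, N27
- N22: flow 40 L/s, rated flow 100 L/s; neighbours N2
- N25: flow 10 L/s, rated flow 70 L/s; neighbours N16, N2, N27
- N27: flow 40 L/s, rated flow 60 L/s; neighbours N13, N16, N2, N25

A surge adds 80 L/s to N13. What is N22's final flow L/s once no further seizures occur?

97

Round 1 — N13 at 90 > 80. N13 seizes.
  N13 sheds 90 L/s to N2, N27: 45 each.
    N2: 70+45 = 115 > 100
    N27: 40+45 = 85 > 60
Round 2 — N2, N27 seize.
  N2 sheds 115 L/s to N22, N25: 57 each (1 lost).
    N22: 40+57 = 97 ≤ 100
    N25: 10+57 = 67 ≤ 70
  N27 sheds 85 L/s to N16, N25: 42 each (1 lost).
    N16: 40+42 = 82 > 60
    N25: 67+42 = 109 > 70
Round 3 — N16, N25 seize.
  N16 sheds 82 L/s: no online neighbours, lost.
  N25 sheds 109 L/s: no online neighbours, lost.
No further seizures.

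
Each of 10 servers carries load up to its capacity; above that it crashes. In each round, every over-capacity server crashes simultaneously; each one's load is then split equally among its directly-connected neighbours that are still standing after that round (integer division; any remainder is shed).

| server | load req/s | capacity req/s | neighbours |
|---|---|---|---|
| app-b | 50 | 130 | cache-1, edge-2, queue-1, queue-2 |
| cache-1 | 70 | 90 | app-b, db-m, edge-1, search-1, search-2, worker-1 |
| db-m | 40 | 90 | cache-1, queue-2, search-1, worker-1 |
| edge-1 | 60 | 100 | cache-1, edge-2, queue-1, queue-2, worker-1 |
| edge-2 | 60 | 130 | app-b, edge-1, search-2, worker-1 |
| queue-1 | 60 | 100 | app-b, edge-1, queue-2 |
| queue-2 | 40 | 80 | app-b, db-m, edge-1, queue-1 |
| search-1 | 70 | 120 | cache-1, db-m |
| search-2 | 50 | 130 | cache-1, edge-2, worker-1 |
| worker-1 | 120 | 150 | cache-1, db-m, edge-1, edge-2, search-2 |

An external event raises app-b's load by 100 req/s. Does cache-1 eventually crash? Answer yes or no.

yes

Round 1 — app-b at 150 > 130. app-b crashes.
  app-b sheds 150 req/s to cache-1, edge-2, queue-1, queue-2: 37 each (2 lost).
    cache-1: 70+37 = 107 > 90
    edge-2: 60+37 = 97 ≤ 130
    queue-1: 60+37 = 97 ≤ 100
    queue-2: 40+37 = 77 ≤ 80
Round 2 — cache-1 crashes.
  cache-1 sheds 107 req/s to db-m, edge-1, search-1, search-2, worker-1: 21 each (2 lost).
    db-m: 40+21 = 61 ≤ 90
    edge-1: 60+21 = 81 ≤ 100
    search-1: 70+21 = 91 ≤ 120
    search-2: 50+21 = 71 ≤ 130
    worker-1: 120+21 = 141 ≤ 150
No further crashes.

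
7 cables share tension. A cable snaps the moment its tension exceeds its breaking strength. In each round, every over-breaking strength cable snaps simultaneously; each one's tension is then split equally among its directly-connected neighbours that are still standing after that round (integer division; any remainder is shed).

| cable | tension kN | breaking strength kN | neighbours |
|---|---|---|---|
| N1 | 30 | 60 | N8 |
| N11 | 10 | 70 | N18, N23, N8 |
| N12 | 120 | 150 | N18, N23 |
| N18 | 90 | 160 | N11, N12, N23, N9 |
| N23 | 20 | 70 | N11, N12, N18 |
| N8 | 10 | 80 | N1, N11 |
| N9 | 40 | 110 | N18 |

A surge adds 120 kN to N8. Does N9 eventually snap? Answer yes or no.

Round 1 — N8 at 130 > 80. N8 snaps.
  N8 sheds 130 kN to N1, N11: 65 each.
    N1: 30+65 = 95 > 60
    N11: 10+65 = 75 > 70
Round 2 — N1, N11 snap.
  N1 sheds 95 kN: no online neighbours, lost.
  N11 sheds 75 kN to N18, N23: 37 each (1 lost).
    N18: 90+37 = 127 ≤ 160
    N23: 20+37 = 57 ≤ 70
No further breaks.

no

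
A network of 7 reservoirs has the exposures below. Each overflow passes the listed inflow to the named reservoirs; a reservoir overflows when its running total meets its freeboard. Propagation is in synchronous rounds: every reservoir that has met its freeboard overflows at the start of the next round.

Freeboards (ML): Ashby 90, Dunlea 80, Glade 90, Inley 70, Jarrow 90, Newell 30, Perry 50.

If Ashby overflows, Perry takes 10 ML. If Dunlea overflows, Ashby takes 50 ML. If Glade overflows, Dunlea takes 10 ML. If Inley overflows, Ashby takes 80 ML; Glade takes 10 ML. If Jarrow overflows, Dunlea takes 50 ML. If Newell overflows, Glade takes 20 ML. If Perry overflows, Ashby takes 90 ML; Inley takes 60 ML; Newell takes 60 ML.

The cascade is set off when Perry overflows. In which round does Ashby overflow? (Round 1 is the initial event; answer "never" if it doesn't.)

Round 1 — Perry overflows (initial).
  Ashby: +90 → 90 ≥ 90
  Inley: +60 → 60 < 70
  Newell: +60 → 60 ≥ 30
Round 2 — Ashby, Newell overflow.
  Glade: +20 → 20 < 90
No further overflows.

2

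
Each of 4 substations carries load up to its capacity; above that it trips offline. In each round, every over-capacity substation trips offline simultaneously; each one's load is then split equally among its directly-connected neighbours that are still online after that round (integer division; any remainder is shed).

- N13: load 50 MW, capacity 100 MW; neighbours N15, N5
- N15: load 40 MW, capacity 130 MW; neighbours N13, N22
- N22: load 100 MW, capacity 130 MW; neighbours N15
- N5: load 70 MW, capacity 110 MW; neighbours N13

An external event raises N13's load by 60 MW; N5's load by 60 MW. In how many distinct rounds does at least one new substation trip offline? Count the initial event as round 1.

Round 1 — N13 at 110 > 100; N5 at 130 > 110. N13, N5 trip offline.
  N13 sheds 110 MW to N15: 110 each.
    N15: 40+110 = 150 > 130
  N5 sheds 130 MW: no online neighbours, lost.
Round 2 — N15 trips offline.
  N15 sheds 150 MW to N22: 150 each.
    N22: 100+150 = 250 > 130
Round 3 — N22 trips offline.
  N22 sheds 250 MW: no online neighbours, lost.
No further trips.

3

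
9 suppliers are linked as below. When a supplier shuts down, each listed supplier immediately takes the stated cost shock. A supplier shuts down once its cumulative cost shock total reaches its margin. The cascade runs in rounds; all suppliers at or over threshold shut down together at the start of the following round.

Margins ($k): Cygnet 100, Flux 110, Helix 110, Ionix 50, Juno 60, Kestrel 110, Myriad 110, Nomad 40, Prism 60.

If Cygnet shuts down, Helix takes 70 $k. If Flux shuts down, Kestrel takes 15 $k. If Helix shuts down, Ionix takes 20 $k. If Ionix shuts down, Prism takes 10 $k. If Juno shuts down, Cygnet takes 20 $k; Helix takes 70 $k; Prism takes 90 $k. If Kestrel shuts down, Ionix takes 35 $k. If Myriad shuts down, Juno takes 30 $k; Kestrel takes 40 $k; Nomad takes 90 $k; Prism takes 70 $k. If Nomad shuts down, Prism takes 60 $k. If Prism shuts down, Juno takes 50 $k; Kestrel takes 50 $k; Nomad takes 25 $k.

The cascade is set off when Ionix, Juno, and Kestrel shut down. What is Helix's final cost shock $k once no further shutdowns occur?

Round 1 — Ionix, Juno, Kestrel shut down (initial).
  Cygnet: +20 → 20 < 100
  Helix: +70 → 70 < 110
  Prism: +10+90 → 100 ≥ 60
Round 2 — Prism shuts down.
  Nomad: +25 → 25 < 40
No further shutdowns.

70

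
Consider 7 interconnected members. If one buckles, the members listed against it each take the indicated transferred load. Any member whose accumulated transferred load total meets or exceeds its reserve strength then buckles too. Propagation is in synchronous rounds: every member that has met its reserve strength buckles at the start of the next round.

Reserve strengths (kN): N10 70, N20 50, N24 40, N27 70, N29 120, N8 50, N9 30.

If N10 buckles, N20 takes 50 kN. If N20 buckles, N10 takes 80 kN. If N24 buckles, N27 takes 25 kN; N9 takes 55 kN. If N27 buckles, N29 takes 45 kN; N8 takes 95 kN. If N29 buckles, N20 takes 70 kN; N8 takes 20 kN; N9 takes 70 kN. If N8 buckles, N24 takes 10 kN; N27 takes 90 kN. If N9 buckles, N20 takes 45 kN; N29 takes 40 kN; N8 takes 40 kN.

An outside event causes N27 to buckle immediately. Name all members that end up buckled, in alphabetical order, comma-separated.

Round 1 — N27 buckles (initial).
  N29: +45 → 45 < 120
  N8: +95 → 95 ≥ 50
Round 2 — N8 buckles.
  N24: +10 → 10 < 40
No further bucklings.

N27, N8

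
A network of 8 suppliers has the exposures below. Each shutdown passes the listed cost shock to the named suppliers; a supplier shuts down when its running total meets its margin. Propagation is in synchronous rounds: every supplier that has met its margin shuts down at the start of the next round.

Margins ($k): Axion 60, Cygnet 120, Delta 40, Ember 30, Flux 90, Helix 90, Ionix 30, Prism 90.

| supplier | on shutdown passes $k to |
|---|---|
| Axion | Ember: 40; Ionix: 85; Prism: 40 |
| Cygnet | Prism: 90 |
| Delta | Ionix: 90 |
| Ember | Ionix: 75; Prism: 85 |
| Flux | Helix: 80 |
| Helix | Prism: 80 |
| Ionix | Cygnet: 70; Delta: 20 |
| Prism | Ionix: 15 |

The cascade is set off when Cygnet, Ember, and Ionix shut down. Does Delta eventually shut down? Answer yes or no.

no

Round 1 — Cygnet, Ember, Ionix shut down (initial).
  Delta: +20 → 20 < 40
  Prism: +90+85 → 175 ≥ 90
Round 2 — Prism shuts down.
No further shutdowns.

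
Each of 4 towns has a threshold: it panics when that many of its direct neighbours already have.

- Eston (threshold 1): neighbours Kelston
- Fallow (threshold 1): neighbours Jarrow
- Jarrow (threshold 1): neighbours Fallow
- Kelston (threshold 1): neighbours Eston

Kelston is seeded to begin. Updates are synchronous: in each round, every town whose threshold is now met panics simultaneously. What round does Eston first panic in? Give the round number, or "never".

Round 1 — Kelston panics (initial).
Round 2 — checking thresholds:
  Eston: 1 of 1 neighbours ≥ 1, panics.
Round 3 — no new panics; cascade stops.

2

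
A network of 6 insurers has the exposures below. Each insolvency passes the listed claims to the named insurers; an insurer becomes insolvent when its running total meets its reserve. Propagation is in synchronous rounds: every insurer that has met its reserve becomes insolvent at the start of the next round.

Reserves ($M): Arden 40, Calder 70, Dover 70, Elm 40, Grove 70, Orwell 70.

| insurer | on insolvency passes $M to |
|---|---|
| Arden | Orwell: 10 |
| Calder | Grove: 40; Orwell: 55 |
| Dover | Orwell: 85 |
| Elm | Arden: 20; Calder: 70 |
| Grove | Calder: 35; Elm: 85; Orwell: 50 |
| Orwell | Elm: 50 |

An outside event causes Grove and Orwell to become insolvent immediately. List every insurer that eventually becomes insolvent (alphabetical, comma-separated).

Round 1 — Grove, Orwell become insolvent (initial).
  Calder: +35 → 35 < 70
  Elm: +85+50 → 135 ≥ 40
Round 2 — Elm becomes insolvent.
  Arden: +20 → 20 < 40
  Calder: +70 → 105 ≥ 70
Round 3 — Calder becomes insolvent.
No further insolvencies.

Calder, Elm, Grove, Orwell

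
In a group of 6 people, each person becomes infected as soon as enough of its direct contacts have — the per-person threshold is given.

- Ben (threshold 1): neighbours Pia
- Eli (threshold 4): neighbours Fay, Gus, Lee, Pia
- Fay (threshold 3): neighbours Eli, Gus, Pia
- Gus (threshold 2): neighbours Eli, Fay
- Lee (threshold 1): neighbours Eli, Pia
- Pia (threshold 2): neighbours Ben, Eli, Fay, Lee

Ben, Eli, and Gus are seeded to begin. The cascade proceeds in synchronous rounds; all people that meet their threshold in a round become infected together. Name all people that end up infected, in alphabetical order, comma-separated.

Ben, Eli, Fay, Gus, Lee, Pia

Round 1 — Ben, Eli, Gus become infected (initial).
Round 2 — checking thresholds:
  Fay: 2 of 3 neighbours < 3, not yet.
  Lee: 1 of 2 neighbours ≥ 1, becomes infected.
  Pia: 2 of 4 neighbours ≥ 2, becomes infected.
Round 3 — checking thresholds:
  Fay: 3 of 3 neighbours ≥ 3, becomes infected.
Round 4 — no new infections; cascade stops.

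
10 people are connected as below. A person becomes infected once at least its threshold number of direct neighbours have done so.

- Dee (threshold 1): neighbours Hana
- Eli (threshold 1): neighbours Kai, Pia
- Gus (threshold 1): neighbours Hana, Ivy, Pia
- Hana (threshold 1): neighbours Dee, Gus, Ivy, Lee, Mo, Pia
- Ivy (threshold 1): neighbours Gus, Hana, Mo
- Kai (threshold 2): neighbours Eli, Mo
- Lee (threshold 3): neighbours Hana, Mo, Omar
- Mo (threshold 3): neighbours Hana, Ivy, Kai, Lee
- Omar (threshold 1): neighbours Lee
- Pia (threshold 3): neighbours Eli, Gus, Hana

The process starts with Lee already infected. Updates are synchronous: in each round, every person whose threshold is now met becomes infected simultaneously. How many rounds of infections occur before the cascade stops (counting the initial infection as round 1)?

Round 1 — Lee becomes infected (initial).
Round 2 — checking thresholds:
  Hana: 1 of 6 neighbours ≥ 1, becomes infected.
  Mo: 1 of 4 neighbours < 3, not yet.
  Omar: 1 of 1 neighbours ≥ 1, becomes infected.
Round 3 — checking thresholds:
  Dee: 1 of 1 neighbours ≥ 1, becomes infected.
  Gus: 1 of 3 neighbours ≥ 1, becomes infected.
  Ivy: 1 of 3 neighbours ≥ 1, becomes infected.
  Mo: 2 of 4 neighbours < 3, not yet.
  Pia: 1 of 3 neighbours < 3, not yet.
Round 4 — checking thresholds:
  Mo: 3 of 4 neighbours ≥ 3, becomes infected.
  Pia: 2 of 3 neighbours < 3, not yet.
Round 5 — no new infections; cascade stops.

4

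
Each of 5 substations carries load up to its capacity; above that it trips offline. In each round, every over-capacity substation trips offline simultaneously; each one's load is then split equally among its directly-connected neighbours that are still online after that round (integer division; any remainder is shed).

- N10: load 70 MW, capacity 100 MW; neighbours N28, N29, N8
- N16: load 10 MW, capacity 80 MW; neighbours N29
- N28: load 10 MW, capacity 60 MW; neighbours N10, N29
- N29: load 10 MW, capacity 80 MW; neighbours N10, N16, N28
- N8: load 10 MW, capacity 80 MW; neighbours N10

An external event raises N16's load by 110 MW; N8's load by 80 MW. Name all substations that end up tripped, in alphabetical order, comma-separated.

Round 1 — N16 at 120 > 80; N8 at 90 > 80. N16, N8 trip offline.
  N16 sheds 120 MW to N29: 120 each.
    N29: 10+120 = 130 > 80
  N8 sheds 90 MW to N10: 90 each.
    N10: 70+90 = 160 > 100
Round 2 — N10, N29 trip offline.
  N10 sheds 160 MW to N28: 160 each.
    N28: 10+160 = 170 > 60
  N29 sheds 130 MW to N28: 130 each.
    N28: 170+130 = 300 > 60
Round 3 — N28 trips offline.
  N28 sheds 300 MW: no online neighbours, lost.
No further trips.

N10, N16, N28, N29, N8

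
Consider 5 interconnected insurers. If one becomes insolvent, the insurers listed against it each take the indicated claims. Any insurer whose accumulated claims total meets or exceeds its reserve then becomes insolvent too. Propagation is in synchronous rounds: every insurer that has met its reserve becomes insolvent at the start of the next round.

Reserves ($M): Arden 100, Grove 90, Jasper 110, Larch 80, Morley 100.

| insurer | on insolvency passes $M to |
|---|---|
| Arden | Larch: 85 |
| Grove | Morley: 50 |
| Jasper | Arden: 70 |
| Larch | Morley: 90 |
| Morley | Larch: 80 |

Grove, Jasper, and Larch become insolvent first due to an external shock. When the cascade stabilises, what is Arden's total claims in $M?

70

Round 1 — Grove, Jasper, Larch become insolvent (initial).
  Arden: +70 → 70 < 100
  Morley: +50+90 → 140 ≥ 100
Round 2 — Morley becomes insolvent.
No further insolvencies.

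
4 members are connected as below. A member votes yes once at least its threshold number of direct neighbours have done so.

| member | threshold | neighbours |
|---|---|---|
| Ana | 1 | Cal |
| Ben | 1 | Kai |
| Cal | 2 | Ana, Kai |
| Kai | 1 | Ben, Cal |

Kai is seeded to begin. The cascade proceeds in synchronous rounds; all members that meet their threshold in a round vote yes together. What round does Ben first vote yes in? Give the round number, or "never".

Round 1 — Kai votes yes (initial).
Round 2 — checking thresholds:
  Ben: 1 of 1 neighbours ≥ 1, votes yes.
  Cal: 1 of 2 neighbours < 2, below threshold.
Round 3 — no new yes votes; cascade stops.

2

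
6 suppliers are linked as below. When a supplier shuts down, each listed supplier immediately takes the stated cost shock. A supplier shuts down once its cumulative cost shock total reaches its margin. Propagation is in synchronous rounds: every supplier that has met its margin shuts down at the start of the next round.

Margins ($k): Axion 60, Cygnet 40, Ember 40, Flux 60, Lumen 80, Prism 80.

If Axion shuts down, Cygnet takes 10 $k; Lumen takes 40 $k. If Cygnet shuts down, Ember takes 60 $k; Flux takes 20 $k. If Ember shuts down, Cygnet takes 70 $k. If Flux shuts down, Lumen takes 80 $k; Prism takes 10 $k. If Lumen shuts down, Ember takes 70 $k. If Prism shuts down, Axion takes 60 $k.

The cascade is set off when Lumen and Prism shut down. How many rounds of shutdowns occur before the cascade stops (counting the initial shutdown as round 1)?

Round 1 — Lumen, Prism shut down (initial).
  Axion: +60 → 60 ≥ 60
  Ember: +70 → 70 ≥ 40
Round 2 — Axion, Ember shut down.
  Cygnet: +10+70 → 80 ≥ 40
Round 3 — Cygnet shuts down.
  Flux: +20 → 20 < 60
No further shutdowns.

3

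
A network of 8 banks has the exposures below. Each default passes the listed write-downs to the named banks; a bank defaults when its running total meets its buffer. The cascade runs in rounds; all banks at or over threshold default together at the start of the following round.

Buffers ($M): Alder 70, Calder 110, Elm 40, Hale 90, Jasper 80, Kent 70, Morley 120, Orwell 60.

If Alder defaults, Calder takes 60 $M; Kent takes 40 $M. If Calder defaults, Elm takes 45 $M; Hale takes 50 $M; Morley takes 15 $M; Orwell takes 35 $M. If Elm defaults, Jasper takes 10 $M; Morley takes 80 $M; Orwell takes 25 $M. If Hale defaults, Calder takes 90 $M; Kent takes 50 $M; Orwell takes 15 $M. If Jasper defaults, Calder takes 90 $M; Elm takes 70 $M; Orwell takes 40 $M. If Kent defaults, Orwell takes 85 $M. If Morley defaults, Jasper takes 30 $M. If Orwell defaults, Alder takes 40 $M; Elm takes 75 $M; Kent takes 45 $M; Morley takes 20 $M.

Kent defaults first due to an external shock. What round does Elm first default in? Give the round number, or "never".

Round 1 — Kent defaults (initial).
  Orwell: +85 → 85 ≥ 60
Round 2 — Orwell defaults.
  Alder: +40 → 40 < 70
  Elm: +75 → 75 ≥ 40
  Morley: +20 → 20 < 120
Round 3 — Elm defaults.
  Jasper: +10 → 10 < 80
  Morley: +80 → 100 < 120
No further defaults.

3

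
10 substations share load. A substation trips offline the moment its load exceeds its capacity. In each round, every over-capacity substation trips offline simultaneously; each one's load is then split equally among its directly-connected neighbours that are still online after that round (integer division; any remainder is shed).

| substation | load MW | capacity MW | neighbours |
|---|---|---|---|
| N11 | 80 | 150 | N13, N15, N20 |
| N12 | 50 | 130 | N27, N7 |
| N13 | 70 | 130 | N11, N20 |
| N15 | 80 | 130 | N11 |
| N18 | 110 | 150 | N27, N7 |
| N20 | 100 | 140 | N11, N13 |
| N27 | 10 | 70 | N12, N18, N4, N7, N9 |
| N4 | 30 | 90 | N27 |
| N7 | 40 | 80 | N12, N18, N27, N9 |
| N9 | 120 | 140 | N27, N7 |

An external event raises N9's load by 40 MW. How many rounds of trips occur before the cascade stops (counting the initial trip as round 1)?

3

Round 1 — N9 at 160 > 140. N9 trips offline.
  N9 sheds 160 MW to N27, N7: 80 each.
    N27: 10+80 = 90 > 70
    N7: 40+80 = 120 > 80
Round 2 — N27, N7 trip offline.
  N27 sheds 90 MW to N12, N18, N4: 30 each.
    N12: 50+30 = 80 ≤ 130
    N18: 110+30 = 140 ≤ 150
    N4: 30+30 = 60 ≤ 90
  N7 sheds 120 MW to N12, N18: 60 each.
    N12: 80+60 = 140 > 130
    N18: 140+60 = 200 > 150
Round 3 — N12, N18 trip offline.
  N12 sheds 140 MW: no online neighbours, lost.
  N18 sheds 200 MW: no online neighbours, lost.
No further trips.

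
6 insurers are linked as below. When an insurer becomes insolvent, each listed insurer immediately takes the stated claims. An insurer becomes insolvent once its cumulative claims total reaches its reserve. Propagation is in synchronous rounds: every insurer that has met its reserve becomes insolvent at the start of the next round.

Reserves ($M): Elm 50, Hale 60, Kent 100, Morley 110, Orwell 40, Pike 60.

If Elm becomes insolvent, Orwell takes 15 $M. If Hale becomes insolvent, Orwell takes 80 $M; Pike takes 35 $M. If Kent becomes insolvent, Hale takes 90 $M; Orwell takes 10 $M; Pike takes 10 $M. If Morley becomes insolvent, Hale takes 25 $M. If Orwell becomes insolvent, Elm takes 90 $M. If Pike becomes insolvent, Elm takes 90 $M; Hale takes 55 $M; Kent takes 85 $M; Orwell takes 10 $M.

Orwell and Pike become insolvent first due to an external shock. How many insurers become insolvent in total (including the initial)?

3

Round 1 — Orwell, Pike become insolvent (initial).
  Elm: +90+90 → 180 ≥ 50
  Hale: +55 → 55 < 60
  Kent: +85 → 85 < 100
Round 2 — Elm becomes insolvent.
No further insolvencies.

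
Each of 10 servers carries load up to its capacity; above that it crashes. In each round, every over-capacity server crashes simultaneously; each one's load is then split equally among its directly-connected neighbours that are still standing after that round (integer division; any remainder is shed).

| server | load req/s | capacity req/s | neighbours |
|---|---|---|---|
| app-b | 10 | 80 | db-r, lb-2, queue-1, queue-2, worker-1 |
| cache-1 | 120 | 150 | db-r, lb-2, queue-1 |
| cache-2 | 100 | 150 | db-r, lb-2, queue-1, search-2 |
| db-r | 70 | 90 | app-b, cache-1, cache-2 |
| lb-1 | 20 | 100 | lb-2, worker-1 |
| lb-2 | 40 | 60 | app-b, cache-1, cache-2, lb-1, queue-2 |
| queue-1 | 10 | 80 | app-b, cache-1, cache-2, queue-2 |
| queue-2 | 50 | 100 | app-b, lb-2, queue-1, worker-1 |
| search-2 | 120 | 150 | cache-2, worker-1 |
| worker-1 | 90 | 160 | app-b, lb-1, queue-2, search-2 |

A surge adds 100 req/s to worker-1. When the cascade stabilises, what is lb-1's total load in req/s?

99

Round 1 — worker-1 at 190 > 160. worker-1 crashes.
  worker-1 sheds 190 req/s to app-b, lb-1, queue-2, search-2: 47 each (2 lost).
    app-b: 10+47 = 57 ≤ 80
    lb-1: 20+47 = 67 ≤ 100
    queue-2: 50+47 = 97 ≤ 100
    search-2: 120+47 = 167 > 150
Round 2 — search-2 crashes.
  search-2 sheds 167 req/s to cache-2: 167 each.
    cache-2: 100+167 = 267 > 150
Round 3 — cache-2 crashes.
  cache-2 sheds 267 req/s to db-r, lb-2, queue-1: 89 each.
    db-r: 70+89 = 159 > 90
    lb-2: 40+89 = 129 > 60
    queue-1: 10+89 = 99 > 80
Round 4 — db-r, lb-2, queue-1 crash.
  db-r sheds 159 req/s to app-b, cache-1: 79 each (1 lost).
    app-b: 57+79 = 136 > 80
    cache-1: 120+79 = 199 > 150
  lb-2 sheds 129 req/s to app-b, cache-1, lb-1, queue-2: 32 each (1 lost).
    app-b: 136+32 = 168 > 80
    cache-1: 199+32 = 231 > 150
    lb-1: 67+32 = 99 ≤ 100
    queue-2: 97+32 = 129 > 100
  queue-1 sheds 99 req/s to app-b, cache-1, queue-2: 33 each.
    app-b: 168+33 = 201 > 80
    cache-1: 231+33 = 264 > 150
    queue-2: 129+33 = 162 > 100
Round 5 — app-b, cache-1, queue-2 crash.
  app-b sheds 201 req/s: no online neighbours, lost.
  cache-1 sheds 264 req/s: no online neighbours, lost.
  queue-2 sheds 162 req/s: no online neighbours, lost.
No further crashes.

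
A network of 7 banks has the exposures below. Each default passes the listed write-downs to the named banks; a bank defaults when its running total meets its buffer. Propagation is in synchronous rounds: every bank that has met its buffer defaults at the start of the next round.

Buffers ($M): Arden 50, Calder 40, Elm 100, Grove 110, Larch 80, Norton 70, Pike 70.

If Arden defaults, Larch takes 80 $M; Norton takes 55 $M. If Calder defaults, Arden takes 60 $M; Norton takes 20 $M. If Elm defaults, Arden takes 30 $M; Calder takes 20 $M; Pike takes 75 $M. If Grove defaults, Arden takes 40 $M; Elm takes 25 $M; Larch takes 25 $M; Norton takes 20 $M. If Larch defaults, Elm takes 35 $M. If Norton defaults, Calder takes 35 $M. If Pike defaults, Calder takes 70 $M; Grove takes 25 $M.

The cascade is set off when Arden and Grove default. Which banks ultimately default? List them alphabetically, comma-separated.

Arden, Grove, Larch, Norton

Round 1 — Arden, Grove default (initial).
  Elm: +25 → 25 < 100
  Larch: +80+25 → 105 ≥ 80
  Norton: +55+20 → 75 ≥ 70
Round 2 — Larch, Norton default.
  Calder: +35 → 35 < 40
  Elm: +35 → 60 < 100
No further defaults.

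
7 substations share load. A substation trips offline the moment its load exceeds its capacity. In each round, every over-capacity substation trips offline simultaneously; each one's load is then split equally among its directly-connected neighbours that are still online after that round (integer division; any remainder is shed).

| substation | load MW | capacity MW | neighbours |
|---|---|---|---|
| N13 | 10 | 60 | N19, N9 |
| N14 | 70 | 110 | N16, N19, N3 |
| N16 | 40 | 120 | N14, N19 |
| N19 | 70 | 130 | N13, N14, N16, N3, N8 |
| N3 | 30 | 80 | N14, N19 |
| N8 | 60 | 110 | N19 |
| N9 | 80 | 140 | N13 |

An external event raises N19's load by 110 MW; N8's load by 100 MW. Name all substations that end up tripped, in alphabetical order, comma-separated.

Round 1 — N19 at 180 > 130; N8 at 160 > 110. N19, N8 trip offline.
  N19 sheds 180 MW to N13, N14, N16, N3: 45 each.
    N13: 10+45 = 55 ≤ 60
    N14: 70+45 = 115 > 110
    N16: 40+45 = 85 ≤ 120
    N3: 30+45 = 75 ≤ 80
  N8 sheds 160 MW: no online neighbours, lost.
Round 2 — N14 trips offline.
  N14 sheds 115 MW to N16, N3: 57 each (1 lost).
    N16: 85+57 = 142 > 120
    N3: 75+57 = 132 > 80
Round 3 — N16, N3 trip offline.
  N16 sheds 142 MW: no online neighbours, lost.
  N3 sheds 132 MW: no online neighbours, lost.
No further trips.

N14, N16, N19, N3, N8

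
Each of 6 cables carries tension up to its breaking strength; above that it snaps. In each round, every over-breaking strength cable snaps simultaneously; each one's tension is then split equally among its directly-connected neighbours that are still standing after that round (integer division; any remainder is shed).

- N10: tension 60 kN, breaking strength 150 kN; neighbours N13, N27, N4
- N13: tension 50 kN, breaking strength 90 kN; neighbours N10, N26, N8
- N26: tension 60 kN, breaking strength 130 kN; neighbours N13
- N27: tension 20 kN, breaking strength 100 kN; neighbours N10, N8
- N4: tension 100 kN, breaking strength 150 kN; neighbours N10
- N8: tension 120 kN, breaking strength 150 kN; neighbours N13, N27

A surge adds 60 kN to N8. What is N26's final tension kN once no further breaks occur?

Round 1 — N8 at 180 > 150. N8 snaps.
  N8 sheds 180 kN to N13, N27: 90 each.
    N13: 50+90 = 140 > 90
    N27: 20+90 = 110 > 100
Round 2 — N13, N27 snap.
  N13 sheds 140 kN to N10, N26: 70 each.
    N10: 60+70 = 130 ≤ 150
    N26: 60+70 = 130 ≤ 130
  N27 sheds 110 kN to N10: 110 each.
    N10: 130+110 = 240 > 150
Round 3 — N10 snaps.
  N10 sheds 240 kN to N4: 240 each.
    N4: 100+240 = 340 > 150
Round 4 — N4 snaps.
  N4 sheds 340 kN: no online neighbours, lost.
No further breaks.

130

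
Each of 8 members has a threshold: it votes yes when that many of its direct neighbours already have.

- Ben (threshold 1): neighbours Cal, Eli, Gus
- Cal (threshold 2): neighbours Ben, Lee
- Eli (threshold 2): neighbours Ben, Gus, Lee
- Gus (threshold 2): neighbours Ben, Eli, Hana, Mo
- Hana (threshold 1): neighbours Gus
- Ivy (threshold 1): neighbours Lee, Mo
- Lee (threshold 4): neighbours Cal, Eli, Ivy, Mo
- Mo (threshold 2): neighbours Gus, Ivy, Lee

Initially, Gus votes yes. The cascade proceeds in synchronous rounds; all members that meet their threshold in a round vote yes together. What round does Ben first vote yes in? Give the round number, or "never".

Round 1 — Gus votes yes (initial).
Round 2 — checking thresholds:
  Ben: 1 of 3 neighbours ≥ 1, votes yes.
  Eli: 1 of 3 neighbours < 2, holds.
  Hana: 1 of 1 neighbours ≥ 1, votes yes.
  Mo: 1 of 3 neighbours < 2, holds.
Round 3 — checking thresholds:
  Cal: 1 of 2 neighbours < 2, holds.
  Eli: 2 of 3 neighbours ≥ 2, votes yes.
  Mo: 1 of 3 neighbours < 2, holds.
Round 4 — no new yes votes; cascade stops.

2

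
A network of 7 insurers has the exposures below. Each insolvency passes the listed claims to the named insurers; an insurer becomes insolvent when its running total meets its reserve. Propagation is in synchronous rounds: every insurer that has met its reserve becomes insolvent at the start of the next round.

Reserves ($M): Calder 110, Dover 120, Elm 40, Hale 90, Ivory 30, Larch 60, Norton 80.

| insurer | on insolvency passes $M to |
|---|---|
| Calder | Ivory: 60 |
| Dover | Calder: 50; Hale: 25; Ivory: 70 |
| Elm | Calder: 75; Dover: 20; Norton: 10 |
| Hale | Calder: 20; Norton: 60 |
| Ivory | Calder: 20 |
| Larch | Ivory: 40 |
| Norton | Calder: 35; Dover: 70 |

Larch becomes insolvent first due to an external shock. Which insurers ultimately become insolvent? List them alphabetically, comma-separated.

Ivory, Larch

Round 1 — Larch becomes insolvent (initial).
  Ivory: +40 → 40 ≥ 30
Round 2 — Ivory becomes insolvent.
  Calder: +20 → 20 < 110
No further insolvencies.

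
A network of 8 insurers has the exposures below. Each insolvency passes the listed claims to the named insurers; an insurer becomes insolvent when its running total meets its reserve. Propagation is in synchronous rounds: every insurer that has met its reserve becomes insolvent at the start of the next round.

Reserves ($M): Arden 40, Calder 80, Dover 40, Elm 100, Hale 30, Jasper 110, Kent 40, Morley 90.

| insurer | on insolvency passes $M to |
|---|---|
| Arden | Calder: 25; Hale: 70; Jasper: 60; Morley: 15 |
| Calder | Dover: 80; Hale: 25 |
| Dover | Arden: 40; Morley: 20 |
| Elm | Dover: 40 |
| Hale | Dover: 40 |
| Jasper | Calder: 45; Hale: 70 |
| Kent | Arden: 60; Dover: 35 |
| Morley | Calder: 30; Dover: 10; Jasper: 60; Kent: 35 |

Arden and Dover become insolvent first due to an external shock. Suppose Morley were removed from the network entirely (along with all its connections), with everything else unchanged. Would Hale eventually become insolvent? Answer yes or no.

yes

With Morley removed:
Round 1 — Arden, Dover become insolvent (initial).
  Calder: +25 → 25 < 80
  Hale: +70 → 70 ≥ 30
  Jasper: +60 → 60 < 110
Round 2 — Hale becomes insolvent.
No further insolvencies.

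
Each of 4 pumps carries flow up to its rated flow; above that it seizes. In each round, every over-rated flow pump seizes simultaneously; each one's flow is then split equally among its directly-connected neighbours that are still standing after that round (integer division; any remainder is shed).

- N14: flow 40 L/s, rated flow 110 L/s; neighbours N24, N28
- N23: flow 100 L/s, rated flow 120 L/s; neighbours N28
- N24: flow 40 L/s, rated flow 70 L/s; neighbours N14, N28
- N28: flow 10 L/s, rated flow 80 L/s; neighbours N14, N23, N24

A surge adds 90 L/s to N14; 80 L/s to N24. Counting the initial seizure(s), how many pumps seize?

4

Round 1 — N14 at 130 > 110; N24 at 120 > 70. N14, N24 seize.
  N14 sheds 130 L/s to N28: 130 each.
    N28: 10+130 = 140 > 80
  N24 sheds 120 L/s to N28: 120 each.
    N28: 140+120 = 260 > 80
Round 2 — N28 seizes.
  N28 sheds 260 L/s to N23: 260 each.
    N23: 100+260 = 360 > 120
Round 3 — N23 seizes.
  N23 sheds 360 L/s: no online neighbours, lost.
No further seizures.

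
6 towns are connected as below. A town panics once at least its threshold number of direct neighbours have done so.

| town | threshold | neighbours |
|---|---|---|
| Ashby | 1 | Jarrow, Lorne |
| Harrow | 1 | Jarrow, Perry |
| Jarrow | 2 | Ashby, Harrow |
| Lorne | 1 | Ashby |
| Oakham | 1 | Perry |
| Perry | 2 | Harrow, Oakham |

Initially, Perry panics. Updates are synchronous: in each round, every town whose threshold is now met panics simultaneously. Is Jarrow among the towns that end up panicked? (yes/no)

Round 1 — Perry panics (initial).
Round 2 — checking thresholds:
  Harrow: 1 of 2 neighbours ≥ 1, panics.
  Oakham: 1 of 1 neighbours ≥ 1, panics.
Round 3 — no new panics; cascade stops.

no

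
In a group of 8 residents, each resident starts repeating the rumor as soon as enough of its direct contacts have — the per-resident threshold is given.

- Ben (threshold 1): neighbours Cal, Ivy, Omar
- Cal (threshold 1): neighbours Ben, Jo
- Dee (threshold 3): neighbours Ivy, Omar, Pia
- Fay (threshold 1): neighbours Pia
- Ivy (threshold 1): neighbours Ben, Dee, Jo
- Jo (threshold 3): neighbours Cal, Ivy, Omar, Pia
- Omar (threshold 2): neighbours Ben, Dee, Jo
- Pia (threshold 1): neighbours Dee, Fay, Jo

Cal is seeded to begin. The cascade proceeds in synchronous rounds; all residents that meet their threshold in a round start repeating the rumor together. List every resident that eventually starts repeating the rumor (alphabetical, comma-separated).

Round 1 — Cal starts repeating the rumor (initial).
Round 2 — checking thresholds:
  Ben: 1 of 3 neighbours ≥ 1, starts repeating the rumor.
  Jo: 1 of 4 neighbours < 3, below threshold.
Round 3 — checking thresholds:
  Ivy: 1 of 3 neighbours ≥ 1, starts repeating the rumor.
  Jo: 1 of 4 neighbours < 3, below threshold.
  Omar: 1 of 3 neighbours < 2, below threshold.
Round 4 — no new spreads; cascade stops.

Ben, Cal, Ivy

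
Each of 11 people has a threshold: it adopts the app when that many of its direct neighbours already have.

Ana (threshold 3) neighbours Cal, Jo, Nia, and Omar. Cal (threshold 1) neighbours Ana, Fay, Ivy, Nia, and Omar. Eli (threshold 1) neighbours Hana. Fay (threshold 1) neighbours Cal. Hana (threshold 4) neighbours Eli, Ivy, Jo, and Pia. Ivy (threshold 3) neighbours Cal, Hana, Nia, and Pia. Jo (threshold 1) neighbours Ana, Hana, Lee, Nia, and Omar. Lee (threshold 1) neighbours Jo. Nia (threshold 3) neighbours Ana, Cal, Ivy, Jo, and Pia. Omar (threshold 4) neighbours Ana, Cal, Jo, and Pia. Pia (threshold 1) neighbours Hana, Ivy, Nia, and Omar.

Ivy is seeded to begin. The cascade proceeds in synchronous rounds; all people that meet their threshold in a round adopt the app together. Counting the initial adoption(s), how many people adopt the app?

9

Round 1 — Ivy adopts the app (initial).
Round 2 — checking thresholds:
  Cal: 1 of 5 neighbours ≥ 1, adopts the app.
  Hana: 1 of 4 neighbours < 4, below threshold.
  Nia: 1 of 5 neighbours < 3, below threshold.
  Pia: 1 of 4 neighbours ≥ 1, adopts the app.
Round 3 — checking thresholds:
  Ana: 1 of 4 neighbours < 3, below threshold.
  Fay: 1 of 1 neighbours ≥ 1, adopts the app.
  Hana: 2 of 4 neighbours < 4, below threshold.
  Nia: 3 of 5 neighbours ≥ 3, adopts the app.
  Omar: 2 of 4 neighbours < 4, below threshold.
Round 4 — checking thresholds:
  Ana: 2 of 4 neighbours < 3, below threshold.
  Hana: 2 of 4 neighbours < 4, below threshold.
  Jo: 1 of 5 neighbours ≥ 1, adopts the app.
  Omar: 2 of 4 neighbours < 4, below threshold.
Round 5 — checking thresholds:
  Ana: 3 of 4 neighbours ≥ 3, adopts the app.
  Hana: 3 of 4 neighbours < 4, below threshold.
  Lee: 1 of 1 neighbours ≥ 1, adopts the app.
  Omar: 3 of 4 neighbours < 4, below threshold.
Round 6 — checking thresholds:
  Hana: 3 of 4 neighbours < 4, below threshold.
  Omar: 4 of 4 neighbours ≥ 4, adopts the app.
Round 7 — no new adoptions; cascade stops.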